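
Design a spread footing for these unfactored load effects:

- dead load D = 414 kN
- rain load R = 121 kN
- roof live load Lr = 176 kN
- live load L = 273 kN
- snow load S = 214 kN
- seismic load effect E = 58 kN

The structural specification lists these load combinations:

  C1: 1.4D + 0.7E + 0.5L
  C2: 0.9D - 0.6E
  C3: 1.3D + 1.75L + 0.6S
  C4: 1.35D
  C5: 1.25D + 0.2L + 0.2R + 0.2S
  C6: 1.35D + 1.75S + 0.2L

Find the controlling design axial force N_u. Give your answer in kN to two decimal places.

C1: 1.4(414) + 0.7(58) + 0.5(273) = 756.70
C2: 0.9(414) - 0.6(58) = 337.80
C3: 1.3(414) + 1.75(273) + 0.6(214) = 1144.35
C4: 1.35(414) = 558.90
C5: 1.25(414) + 0.2(273) + 0.2(121) + 0.2(214) = 639.10
C6: 1.35(414) + 1.75(214) + 0.2(273) = 988.00
The controlling combination is 3, giving 1144.35 kN.

1144.35 kN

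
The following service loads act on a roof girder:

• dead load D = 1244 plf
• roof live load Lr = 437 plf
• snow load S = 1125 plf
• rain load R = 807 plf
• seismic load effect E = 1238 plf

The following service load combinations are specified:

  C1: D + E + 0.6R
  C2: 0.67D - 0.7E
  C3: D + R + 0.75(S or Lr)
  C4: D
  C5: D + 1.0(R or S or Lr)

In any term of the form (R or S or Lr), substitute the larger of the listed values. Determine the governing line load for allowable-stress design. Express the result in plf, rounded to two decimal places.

2966.20 plf

(S or Lr) → S = 1125 plf; (R or S or Lr) → S = 1125 plf.
C1: 1.0(1244) + 1.0(1238) + 0.6(807) = 2966.20
C2: 0.67(1244) - 0.7(1238) = -33.12
C3: 1.0(1244) + 1.0(807) + 0.75(1125) = 2894.75
C4: 1.0(1244) = 1244.00
C5: 1.0(1244) + 1.0(1125) = 2369.00
Combination 1 governs: w = 2966.20 plf.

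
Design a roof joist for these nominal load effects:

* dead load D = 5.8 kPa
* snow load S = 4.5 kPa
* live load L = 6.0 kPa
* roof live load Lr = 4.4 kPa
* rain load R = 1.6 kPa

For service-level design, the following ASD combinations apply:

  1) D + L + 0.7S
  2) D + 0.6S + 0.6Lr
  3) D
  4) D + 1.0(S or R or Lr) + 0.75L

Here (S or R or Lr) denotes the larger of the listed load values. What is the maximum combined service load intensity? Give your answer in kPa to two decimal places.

(S or R or Lr) → S = 4.5 kPa.
1) 1.0(5.8) + 1.0(6.0) + 0.7(4.5) = 14.95
2) 1.0(5.8) + 0.6(4.5) + 0.6(4.4) = 11.14
3) 1.0(5.8) = 5.80
4) 1.0(5.8) + 1.0(4.5) + 0.75(6.0) = 14.80
Maximum is from combination 1.

14.95 kPa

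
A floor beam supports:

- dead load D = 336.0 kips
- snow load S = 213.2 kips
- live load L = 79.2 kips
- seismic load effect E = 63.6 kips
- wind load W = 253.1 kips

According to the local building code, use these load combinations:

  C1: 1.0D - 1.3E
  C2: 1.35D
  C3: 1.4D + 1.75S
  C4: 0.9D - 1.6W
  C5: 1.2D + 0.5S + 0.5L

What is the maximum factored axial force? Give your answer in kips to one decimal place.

C1: 1.0(336.0) - 1.3(63.6) = 253.3
C2: 1.35(336.0) = 453.6
C3: 1.4(336.0) + 1.75(213.2) = 843.5
C4: 0.9(336.0) - 1.6(253.1) = -102.6
C5: 1.2(336.0) + 0.5(213.2) + 0.5(79.2) = 549.4
Combination 3 governs: P_u = 843.5 kips.

843.5 kips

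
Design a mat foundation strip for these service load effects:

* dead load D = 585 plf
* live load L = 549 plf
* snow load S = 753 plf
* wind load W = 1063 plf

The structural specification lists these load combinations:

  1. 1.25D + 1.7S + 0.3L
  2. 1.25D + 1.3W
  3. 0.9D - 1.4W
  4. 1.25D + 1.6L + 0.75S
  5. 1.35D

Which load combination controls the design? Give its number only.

Combination 1

1. 1.25(585) + 1.7(753) + 0.3(549) = 731.25 + 1280.10 + 164.70 = 2176.05
2. 1.25(585) + 1.3(1063) = 731.25 + 1381.90 = 2113.15
3. 0.9(585) - 1.4(1063) = 526.50 - 1488.20 = -961.70
4. 1.25(585) + 1.6(549) + 0.75(753) = 731.25 + 878.40 + 564.75 = 2174.40
5. 1.35(585) = 789.75
The largest value is 2176.05 plf from combination 1.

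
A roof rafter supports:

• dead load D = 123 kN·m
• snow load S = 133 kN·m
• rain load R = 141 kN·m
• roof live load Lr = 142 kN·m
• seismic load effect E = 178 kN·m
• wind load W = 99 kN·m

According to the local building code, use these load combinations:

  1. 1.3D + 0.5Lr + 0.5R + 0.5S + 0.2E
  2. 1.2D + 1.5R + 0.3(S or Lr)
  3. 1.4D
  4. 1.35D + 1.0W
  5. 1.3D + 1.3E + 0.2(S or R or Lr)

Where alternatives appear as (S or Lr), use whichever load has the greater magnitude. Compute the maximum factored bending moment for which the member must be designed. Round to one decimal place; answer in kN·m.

(S or Lr) → Lr = 142 kN·m; (S or R or Lr) → Lr = 142 kN·m.
1. 1.3(123) + 0.5(142) + 0.5(141) + 0.5(133) + 0.2(178) = 403.5
2. 1.2(123) + 1.5(141) + 0.3(142) = 401.7
3. 1.4(123) = 172.2
4. 1.35(123) + 1.0(99) = 265.1
5. 1.3(123) + 1.3(178) + 0.2(142) = 419.7
Combination 5 governs: M_u = 419.7 kN·m.

419.7 kN·m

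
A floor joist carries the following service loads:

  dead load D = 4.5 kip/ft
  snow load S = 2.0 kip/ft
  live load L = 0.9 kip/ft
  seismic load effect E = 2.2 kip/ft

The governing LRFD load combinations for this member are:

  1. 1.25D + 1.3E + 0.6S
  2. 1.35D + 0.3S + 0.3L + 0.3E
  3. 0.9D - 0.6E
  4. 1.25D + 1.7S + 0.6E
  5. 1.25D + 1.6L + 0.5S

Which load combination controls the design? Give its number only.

Combination 4

1. 1.25(4.5) + 1.3(2.2) + 0.6(2.0) = 9.7
2. 1.35(4.5) + 0.3(2.0) + 0.3(0.9) + 0.3(2.2) = 7.6
3. 0.9(4.5) - 0.6(2.2) = 2.7
4. 1.25(4.5) + 1.7(2.0) + 0.6(2.2) = 10.3
5. 1.25(4.5) + 1.6(0.9) + 0.5(2.0) = 8.1
The largest value is 10.3 kip/ft from combination 4.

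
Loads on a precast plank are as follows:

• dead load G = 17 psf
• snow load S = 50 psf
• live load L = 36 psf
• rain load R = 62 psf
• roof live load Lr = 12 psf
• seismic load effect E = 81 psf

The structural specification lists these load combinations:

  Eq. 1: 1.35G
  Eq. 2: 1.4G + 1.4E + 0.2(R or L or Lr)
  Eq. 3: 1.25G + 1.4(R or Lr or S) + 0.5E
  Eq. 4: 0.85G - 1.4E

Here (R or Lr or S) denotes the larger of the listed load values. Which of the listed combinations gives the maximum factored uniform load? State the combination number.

Combination 2

(R or L or Lr) → R = 62 psf; (R or Lr or S) → R = 62 psf.
Eq. 1: 1.35(17) = 22.95
Eq. 2: 1.4(17) + 1.4(81) + 0.2(62) = 23.80 + 113.40 + 12.40 = 149.60
Eq. 3: 1.25(17) + 1.4(62) + 0.5(81) = 21.25 + 86.80 + 40.50 = 148.55
Eq. 4: 0.85(17) - 1.4(81) = 14.45 - 113.40 = -98.95
The largest value is 149.60 psf from combination 2.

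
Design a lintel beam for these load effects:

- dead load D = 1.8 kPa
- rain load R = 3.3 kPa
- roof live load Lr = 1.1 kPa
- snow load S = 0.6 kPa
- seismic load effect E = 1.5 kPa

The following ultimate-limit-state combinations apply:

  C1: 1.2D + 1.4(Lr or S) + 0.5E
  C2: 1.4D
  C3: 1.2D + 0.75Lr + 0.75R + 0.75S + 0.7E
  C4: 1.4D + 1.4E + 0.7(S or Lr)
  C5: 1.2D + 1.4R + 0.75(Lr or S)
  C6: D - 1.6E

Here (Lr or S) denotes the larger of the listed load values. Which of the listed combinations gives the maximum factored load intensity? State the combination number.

(Lr or S) → Lr = 1.1 kPa; (S or Lr) → Lr = 1.1 kPa.
C1: 1.2(1.8) + 1.4(1.1) + 0.5(1.5) = 2.2 + 1.5 + 0.8 = 4.5
C2: 1.4(1.8) = 2.5
C3: 1.2(1.8) + 0.75(1.1) + 0.75(3.3) + 0.75(0.6) + 0.7(1.5) = 7.0
C4: 1.4(1.8) + 1.4(1.5) + 0.7(1.1) = 2.5 + 2.1 + 0.8 = 5.4
C5: 1.2(1.8) + 1.4(3.3) + 0.75(1.1) = 2.2 + 4.6 + 0.8 = 7.6
C6: 1.0(1.8) - 1.6(1.5) = 1.8 - 2.4 = -0.6
The largest value is 7.6 kPa from combination 5.

Combination 5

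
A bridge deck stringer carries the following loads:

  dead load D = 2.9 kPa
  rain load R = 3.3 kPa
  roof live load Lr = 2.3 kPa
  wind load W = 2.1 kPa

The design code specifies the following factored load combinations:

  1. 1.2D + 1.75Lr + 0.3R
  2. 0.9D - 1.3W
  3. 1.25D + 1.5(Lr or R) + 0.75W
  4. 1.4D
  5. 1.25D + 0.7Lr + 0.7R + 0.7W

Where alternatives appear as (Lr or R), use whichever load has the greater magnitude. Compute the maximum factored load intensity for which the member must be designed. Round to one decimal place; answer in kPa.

10.2 kPa

(Lr or R) → R = 3.3 kPa.
1. 1.2(2.9) + 1.75(2.3) + 0.3(3.3) = 3.5 + 4.0 + 1.0 = 8.5
2. 0.9(2.9) - 1.3(2.1) = 2.6 - 2.7 = -0.1
3. 1.25(2.9) + 1.5(3.3) + 0.75(2.1) = 3.6 + 5.0 + 1.6 = 10.2
4. 1.4(2.9) = 4.1
5. 1.25(2.9) + 0.7(2.3) + 0.7(3.3) + 0.7(2.1) = 3.6 + 1.6 + 2.3 + 1.5 = 9.0
Maximum is from combination 3.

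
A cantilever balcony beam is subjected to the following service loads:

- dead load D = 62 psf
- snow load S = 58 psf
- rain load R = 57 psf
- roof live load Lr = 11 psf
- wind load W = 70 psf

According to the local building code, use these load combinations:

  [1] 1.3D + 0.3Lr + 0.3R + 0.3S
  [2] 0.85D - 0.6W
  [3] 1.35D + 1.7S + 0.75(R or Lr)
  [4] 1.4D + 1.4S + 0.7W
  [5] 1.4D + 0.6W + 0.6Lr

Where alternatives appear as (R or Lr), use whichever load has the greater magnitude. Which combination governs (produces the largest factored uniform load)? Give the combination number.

Combination 3

(R or Lr) → R = 57 psf.
[1] 1.3(62) + 0.3(11) + 0.3(57) + 0.3(58) = 80.6 + 3.3 + 17.1 + 17.4 = 118.4
[2] 0.85(62) - 0.6(70) = 52.7 - 42.0 = 10.7
[3] 1.35(62) + 1.7(58) + 0.75(57) = 83.7 + 98.6 + 42.8 = 225.1
[4] 1.4(62) + 1.4(58) + 0.7(70) = 86.8 + 81.2 + 49.0 = 217.0
[5] 1.4(62) + 0.6(70) + 0.6(11) = 86.8 + 42.0 + 6.6 = 135.4
The largest value is 225.1 psf from combination 3.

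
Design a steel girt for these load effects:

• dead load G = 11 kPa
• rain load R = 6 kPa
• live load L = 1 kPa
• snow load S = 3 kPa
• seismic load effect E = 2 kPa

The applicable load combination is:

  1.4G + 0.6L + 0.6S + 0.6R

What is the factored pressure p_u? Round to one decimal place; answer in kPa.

1.4(11) + 0.6(1) + 0.6(3) + 0.6(6) = 15.4 + 0.6 + 1.8 + 3.6 = 21.4
p_u = 21.4 kPa.

21.4 kPa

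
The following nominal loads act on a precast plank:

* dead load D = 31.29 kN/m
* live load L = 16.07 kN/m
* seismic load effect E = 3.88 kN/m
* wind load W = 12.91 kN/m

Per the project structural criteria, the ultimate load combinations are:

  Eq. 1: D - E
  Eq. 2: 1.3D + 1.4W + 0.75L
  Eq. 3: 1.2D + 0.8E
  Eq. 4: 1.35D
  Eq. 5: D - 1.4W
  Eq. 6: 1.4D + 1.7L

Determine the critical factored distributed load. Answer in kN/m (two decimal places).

71.13 kN/m

Eq. 1: 1.0(31.29) - 1.0(3.88) = 31.29 - 3.88 = 27.41
Eq. 2: 1.3(31.29) + 1.4(12.91) + 0.75(16.07) = 40.68 + 18.07 + 12.05 = 70.80
Eq. 3: 1.2(31.29) + 0.8(3.88) = 37.55 + 3.10 = 40.65
Eq. 4: 1.35(31.29) = 42.24
Eq. 5: 1.0(31.29) - 1.4(12.91) = 31.29 - 18.07 = 13.22
Eq. 6: 1.4(31.29) + 1.7(16.07) = 43.81 + 27.32 = 71.13
Combination 6 governs: w_u = 71.13 kN/m.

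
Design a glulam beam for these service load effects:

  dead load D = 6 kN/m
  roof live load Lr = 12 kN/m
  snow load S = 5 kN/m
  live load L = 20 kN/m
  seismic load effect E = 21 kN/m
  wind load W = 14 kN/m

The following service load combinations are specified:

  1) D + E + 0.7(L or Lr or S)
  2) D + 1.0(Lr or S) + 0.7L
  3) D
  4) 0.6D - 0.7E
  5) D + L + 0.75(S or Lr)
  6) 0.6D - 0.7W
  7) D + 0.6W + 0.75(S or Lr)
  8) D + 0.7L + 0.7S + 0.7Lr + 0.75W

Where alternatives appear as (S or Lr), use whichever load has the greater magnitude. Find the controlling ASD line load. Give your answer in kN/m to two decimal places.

42.40 kN/m

(L or Lr or S) → L = 20 kN/m; (Lr or S) → Lr = 12 kN/m; (S or Lr) → Lr = 12 kN/m.
1) 1.0(6) + 1.0(21) + 0.7(20) = 6.00 + 21.00 + 14.00 = 41.00
2) 1.0(6) + 1.0(12) + 0.7(20) = 6.00 + 12.00 + 14.00 = 32.00
3) 1.0(6) = 6.00
4) 0.6(6) - 0.7(21) = 3.60 - 14.70 = -11.10
5) 1.0(6) + 1.0(20) + 0.75(12) = 6.00 + 20.00 + 9.00 = 35.00
6) 0.6(6) - 0.7(14) = 3.60 - 9.80 = -6.20
7) 1.0(6) + 0.6(14) + 0.75(12) = 6.00 + 8.40 + 9.00 = 23.40
8) 1.0(6) + 0.7(20) + 0.7(5) + 0.7(12) + 0.75(14) = 6.00 + 14.00 + 3.50 + 8.40 + 10.50 = 42.40
Maximum is from combination 8.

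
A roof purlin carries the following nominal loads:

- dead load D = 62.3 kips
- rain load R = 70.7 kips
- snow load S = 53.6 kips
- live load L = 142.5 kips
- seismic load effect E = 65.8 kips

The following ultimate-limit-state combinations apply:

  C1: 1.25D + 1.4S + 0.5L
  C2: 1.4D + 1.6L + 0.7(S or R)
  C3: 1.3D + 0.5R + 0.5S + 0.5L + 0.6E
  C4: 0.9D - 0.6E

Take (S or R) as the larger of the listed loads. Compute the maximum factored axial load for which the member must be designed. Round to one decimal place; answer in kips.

(S or R) → R = 70.7 kips.
C1: 1.25(62.3) + 1.4(53.6) + 0.5(142.5) = 77.9 + 75.0 + 71.3 = 224.2
C2: 1.4(62.3) + 1.6(142.5) + 0.7(70.7) = 87.2 + 228.0 + 49.5 = 364.7
C3: 1.3(62.3) + 0.5(70.7) + 0.5(53.6) + 0.5(142.5) + 0.6(65.8) = 253.9
C4: 0.9(62.3) - 0.6(65.8) = 56.1 - 39.5 = 16.6
Combination 2 governs: P_u = 364.7 kips.

364.7 kips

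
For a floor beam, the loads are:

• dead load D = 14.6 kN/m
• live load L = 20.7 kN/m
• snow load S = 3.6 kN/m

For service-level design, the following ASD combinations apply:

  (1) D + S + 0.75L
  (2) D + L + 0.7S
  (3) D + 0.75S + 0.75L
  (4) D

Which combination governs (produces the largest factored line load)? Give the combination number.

(1) 1.0(14.6) + 1.0(3.6) + 0.75(20.7) = 14.60 + 3.60 + 15.53 = 33.73
(2) 1.0(14.6) + 1.0(20.7) + 0.7(3.6) = 14.60 + 20.70 + 2.52 = 37.82
(3) 1.0(14.6) + 0.75(3.6) + 0.75(20.7) = 14.60 + 2.70 + 15.53 = 32.83
(4) 1.0(14.6) = 14.60
The largest value is 37.82 kN/m from combination 2.

Combination 2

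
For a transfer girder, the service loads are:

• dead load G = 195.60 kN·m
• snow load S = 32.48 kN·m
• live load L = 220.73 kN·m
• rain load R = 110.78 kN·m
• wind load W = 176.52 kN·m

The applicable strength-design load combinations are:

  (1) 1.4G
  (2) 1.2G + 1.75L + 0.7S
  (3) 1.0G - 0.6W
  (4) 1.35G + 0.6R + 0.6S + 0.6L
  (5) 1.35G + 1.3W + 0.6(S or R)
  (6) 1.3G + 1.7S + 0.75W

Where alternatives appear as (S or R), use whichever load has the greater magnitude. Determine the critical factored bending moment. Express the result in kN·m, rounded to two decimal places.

643.73 kN·m

(S or R) → R = 110.78 kN·m.
(1) 1.4(195.60) = 273.84
(2) 1.2(195.60) + 1.75(220.73) + 0.7(32.48) = 643.73
(3) 1.0(195.60) - 0.6(176.52) = 195.60 - 105.91 = 89.69
(4) 1.35(195.60) + 0.6(110.78) + 0.6(32.48) + 0.6(220.73) = 482.45
(5) 1.35(195.60) + 1.3(176.52) + 0.6(110.78) = 560.00
(6) 1.3(195.60) + 1.7(32.48) + 0.75(176.52) = 254.28 + 55.22 + 132.39 = 441.89
The controlling combination is 2, giving 643.73 kN·m.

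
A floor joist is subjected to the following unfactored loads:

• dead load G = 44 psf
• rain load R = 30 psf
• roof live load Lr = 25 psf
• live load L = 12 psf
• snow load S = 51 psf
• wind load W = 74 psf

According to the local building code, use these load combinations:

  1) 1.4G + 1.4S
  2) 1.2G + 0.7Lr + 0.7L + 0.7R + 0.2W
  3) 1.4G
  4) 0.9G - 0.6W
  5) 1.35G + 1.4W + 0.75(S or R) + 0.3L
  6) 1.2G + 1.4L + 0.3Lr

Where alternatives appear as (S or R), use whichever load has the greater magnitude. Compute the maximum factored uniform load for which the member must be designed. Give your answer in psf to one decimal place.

(S or R) → S = 51 psf.
1) 1.4(44) + 1.4(51) = 133.0
2) 1.2(44) + 0.7(25) + 0.7(12) + 0.7(30) + 0.2(74) = 114.5
3) 1.4(44) = 61.6
4) 0.9(44) - 0.6(74) = -4.8
5) 1.35(44) + 1.4(74) + 0.75(51) + 0.3(12) = 204.9
6) 1.2(44) + 1.4(12) + 0.3(25) = 77.1
Maximum is from combination 5.

204.9 psf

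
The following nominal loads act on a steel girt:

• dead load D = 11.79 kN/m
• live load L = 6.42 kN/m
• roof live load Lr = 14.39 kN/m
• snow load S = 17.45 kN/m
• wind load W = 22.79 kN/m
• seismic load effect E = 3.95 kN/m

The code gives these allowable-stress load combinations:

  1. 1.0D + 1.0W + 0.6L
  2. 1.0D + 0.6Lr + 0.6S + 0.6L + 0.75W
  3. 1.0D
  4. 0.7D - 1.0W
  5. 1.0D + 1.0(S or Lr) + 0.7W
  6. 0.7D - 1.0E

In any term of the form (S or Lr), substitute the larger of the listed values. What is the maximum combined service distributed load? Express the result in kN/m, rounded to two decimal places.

51.84 kN/m

(S or Lr) → S = 17.45 kN/m.
1. 1.0(11.79) + 1.0(22.79) + 0.6(6.42) = 38.43
2. 1.0(11.79) + 0.6(14.39) + 0.6(17.45) + 0.6(6.42) + 0.75(22.79) = 51.84
3. 1.0(11.79) = 11.79
4. 0.7(11.79) - 1.0(22.79) = -14.54
5. 1.0(11.79) + 1.0(17.45) + 0.7(22.79) = 45.19
6. 0.7(11.79) - 1.0(3.95) = 4.30
The controlling combination is 2, giving 51.84 kN/m.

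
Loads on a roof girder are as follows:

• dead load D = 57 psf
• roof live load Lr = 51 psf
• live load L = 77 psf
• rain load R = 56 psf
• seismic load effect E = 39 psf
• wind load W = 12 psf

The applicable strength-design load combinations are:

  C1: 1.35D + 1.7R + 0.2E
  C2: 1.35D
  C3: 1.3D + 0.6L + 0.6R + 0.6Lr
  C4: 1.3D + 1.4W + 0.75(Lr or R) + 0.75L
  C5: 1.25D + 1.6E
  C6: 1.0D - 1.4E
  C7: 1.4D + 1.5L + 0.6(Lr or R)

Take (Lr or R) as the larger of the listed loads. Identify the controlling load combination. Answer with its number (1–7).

(Lr or R) → R = 56 psf.
C1: 1.35(57) + 1.7(56) + 0.2(39) = 179.95
C2: 1.35(57) = 76.95
C3: 1.3(57) + 0.6(77) + 0.6(56) + 0.6(51) = 184.50
C4: 1.3(57) + 1.4(12) + 0.75(56) + 0.75(77) = 190.65
C5: 1.25(57) + 1.6(39) = 133.65
C6: 1.0(57) - 1.4(39) = 2.40
C7: 1.4(57) + 1.5(77) + 0.6(56) = 228.90
The largest value is 228.90 psf from combination 7.

Combination 7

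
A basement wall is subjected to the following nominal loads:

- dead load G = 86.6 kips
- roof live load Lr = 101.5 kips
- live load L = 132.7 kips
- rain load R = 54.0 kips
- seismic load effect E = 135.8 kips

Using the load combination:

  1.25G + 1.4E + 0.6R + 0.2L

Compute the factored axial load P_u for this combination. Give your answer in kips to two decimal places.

357.31 kips

1.25(86.6) + 1.4(135.8) + 0.6(54.0) + 0.2(132.7) = 108.25 + 190.12 + 32.40 + 26.54 = 357.31
P_u = 357.31 kips.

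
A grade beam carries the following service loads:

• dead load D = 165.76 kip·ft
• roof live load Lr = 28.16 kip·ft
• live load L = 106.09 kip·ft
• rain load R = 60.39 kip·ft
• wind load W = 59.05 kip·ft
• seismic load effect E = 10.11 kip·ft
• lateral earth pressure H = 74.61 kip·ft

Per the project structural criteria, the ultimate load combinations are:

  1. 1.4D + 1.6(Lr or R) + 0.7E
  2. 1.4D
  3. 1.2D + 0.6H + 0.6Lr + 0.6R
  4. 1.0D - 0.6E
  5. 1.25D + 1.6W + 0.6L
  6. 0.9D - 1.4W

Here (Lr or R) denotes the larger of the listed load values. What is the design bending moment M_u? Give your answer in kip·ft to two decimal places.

365.33 kip·ft

(Lr or R) → R = 60.39 kip·ft.
1. 1.4(165.76) + 1.6(60.39) + 0.7(10.11) = 335.77
2. 1.4(165.76) = 232.06
3. 1.2(165.76) + 0.6(74.61) + 0.6(28.16) + 0.6(60.39) = 198.91 + 44.77 + 16.90 + 36.23 = 296.81
4. 1.0(165.76) - 0.6(10.11) = 165.76 - 6.07 = 159.69
5. 1.25(165.76) + 1.6(59.05) + 0.6(106.09) = 207.20 + 94.48 + 63.65 = 365.33
6. 0.9(165.76) - 1.4(59.05) = 149.18 - 82.67 = 66.51
Maximum is from combination 5.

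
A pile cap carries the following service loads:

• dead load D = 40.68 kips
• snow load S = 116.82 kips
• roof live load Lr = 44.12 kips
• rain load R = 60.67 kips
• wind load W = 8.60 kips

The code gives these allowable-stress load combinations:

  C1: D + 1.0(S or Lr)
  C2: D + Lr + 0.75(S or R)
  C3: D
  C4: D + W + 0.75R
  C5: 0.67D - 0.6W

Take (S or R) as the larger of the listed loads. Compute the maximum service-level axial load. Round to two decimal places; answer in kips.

172.42 kips

(S or Lr) → S = 116.82 kips; (S or R) → S = 116.82 kips.
C1: 1.0(40.68) + 1.0(116.82) = 40.68 + 116.82 = 157.50
C2: 1.0(40.68) + 1.0(44.12) + 0.75(116.82) = 40.68 + 44.12 + 87.62 = 172.42
C3: 1.0(40.68) = 40.68
C4: 1.0(40.68) + 1.0(8.60) + 0.75(60.67) = 40.68 + 8.60 + 45.50 = 94.78
C5: 0.67(40.68) - 0.6(8.60) = 27.26 - 5.16 = 22.10
Combination 2 governs: P = 172.42 kips.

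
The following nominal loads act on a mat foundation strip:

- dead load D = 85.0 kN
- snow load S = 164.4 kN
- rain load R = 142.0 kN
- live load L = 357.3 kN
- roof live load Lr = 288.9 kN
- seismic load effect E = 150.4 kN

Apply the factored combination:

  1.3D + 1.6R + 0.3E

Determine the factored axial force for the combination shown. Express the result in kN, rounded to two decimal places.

1.3(85.0) + 1.6(142.0) + 0.3(150.4) = 110.50 + 227.20 + 45.12 = 382.82
N_u = 382.82 kN.

382.82 kN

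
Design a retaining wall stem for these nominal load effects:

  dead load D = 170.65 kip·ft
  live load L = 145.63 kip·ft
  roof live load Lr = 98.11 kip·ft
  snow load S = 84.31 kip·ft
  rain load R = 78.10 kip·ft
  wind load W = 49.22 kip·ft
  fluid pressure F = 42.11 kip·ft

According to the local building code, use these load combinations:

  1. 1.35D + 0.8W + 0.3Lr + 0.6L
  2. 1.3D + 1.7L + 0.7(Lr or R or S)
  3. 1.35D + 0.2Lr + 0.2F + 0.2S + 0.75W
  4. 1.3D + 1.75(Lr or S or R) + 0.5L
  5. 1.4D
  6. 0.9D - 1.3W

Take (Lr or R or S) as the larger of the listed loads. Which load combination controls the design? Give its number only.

(Lr or R or S) → Lr = 98.11 kip·ft; (Lr or S or R) → Lr = 98.11 kip·ft.
1. 1.35(170.65) + 0.8(49.22) + 0.3(98.11) + 0.6(145.63) = 386.56
2. 1.3(170.65) + 1.7(145.63) + 0.7(98.11) = 538.09
3. 1.35(170.65) + 0.2(98.11) + 0.2(42.11) + 0.2(84.31) + 0.75(49.22) = 312.20
4. 1.3(170.65) + 1.75(98.11) + 0.5(145.63) = 466.35
5. 1.4(170.65) = 238.91
6. 0.9(170.65) - 1.3(49.22) = 89.60
The largest value is 538.09 kip·ft from combination 2.

Combination 2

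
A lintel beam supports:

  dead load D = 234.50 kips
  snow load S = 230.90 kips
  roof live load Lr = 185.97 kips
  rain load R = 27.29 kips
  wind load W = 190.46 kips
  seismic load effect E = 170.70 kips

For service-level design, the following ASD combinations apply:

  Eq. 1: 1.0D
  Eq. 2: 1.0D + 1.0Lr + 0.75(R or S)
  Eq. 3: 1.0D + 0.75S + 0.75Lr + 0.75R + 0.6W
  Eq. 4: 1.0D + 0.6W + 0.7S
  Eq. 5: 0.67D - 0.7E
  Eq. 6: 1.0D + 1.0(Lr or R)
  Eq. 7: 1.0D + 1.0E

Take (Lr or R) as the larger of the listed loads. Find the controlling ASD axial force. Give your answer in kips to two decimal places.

681.90 kips

(R or S) → S = 230.90 kips; (Lr or R) → Lr = 185.97 kips.
Eq. 1: 1.0(234.50) = 234.50
Eq. 2: 1.0(234.50) + 1.0(185.97) + 0.75(230.90) = 593.65
Eq. 3: 1.0(234.50) + 0.75(230.90) + 0.75(185.97) + 0.75(27.29) + 0.6(190.46) = 681.90
Eq. 4: 1.0(234.50) + 0.6(190.46) + 0.7(230.90) = 510.41
Eq. 5: 0.67(234.50) - 0.7(170.70) = 37.63
Eq. 6: 1.0(234.50) + 1.0(185.97) = 420.47
Eq. 7: 1.0(234.50) + 1.0(170.70) = 405.20
The controlling combination is 3, giving 681.90 kips.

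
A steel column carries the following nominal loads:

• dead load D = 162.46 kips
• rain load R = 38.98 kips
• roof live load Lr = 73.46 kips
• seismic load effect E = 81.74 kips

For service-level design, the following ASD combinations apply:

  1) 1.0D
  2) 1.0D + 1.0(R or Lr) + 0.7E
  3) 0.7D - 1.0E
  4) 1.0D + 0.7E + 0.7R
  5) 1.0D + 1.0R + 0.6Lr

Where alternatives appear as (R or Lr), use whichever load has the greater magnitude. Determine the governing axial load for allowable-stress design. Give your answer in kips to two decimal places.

293.14 kips

(R or Lr) → Lr = 73.46 kips.
1) 1.0(162.46) = 162.46
2) 1.0(162.46) + 1.0(73.46) + 0.7(81.74) = 162.46 + 73.46 + 57.22 = 293.14
3) 0.7(162.46) - 1.0(81.74) = 113.72 - 81.74 = 31.98
4) 1.0(162.46) + 0.7(81.74) + 0.7(38.98) = 246.96
5) 1.0(162.46) + 1.0(38.98) + 0.6(73.46) = 162.46 + 38.98 + 44.08 = 245.52
Maximum is from combination 2.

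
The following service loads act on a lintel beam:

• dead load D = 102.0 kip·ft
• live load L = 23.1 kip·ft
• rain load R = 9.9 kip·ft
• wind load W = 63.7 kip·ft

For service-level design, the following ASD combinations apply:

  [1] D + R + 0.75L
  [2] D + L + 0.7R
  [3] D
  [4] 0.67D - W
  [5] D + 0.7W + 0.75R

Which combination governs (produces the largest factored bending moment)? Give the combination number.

Combination 5

[1] 1.0(102.0) + 1.0(9.9) + 0.75(23.1) = 102.0 + 9.9 + 17.3 = 129.2
[2] 1.0(102.0) + 1.0(23.1) + 0.7(9.9) = 102.0 + 23.1 + 6.9 = 132.0
[3] 1.0(102.0) = 102.0
[4] 0.67(102.0) - 1.0(63.7) = 68.3 - 63.7 = 4.6
[5] 1.0(102.0) + 0.7(63.7) + 0.75(9.9) = 102.0 + 44.6 + 7.4 = 154.0
The largest value is 154.0 kip·ft from combination 5.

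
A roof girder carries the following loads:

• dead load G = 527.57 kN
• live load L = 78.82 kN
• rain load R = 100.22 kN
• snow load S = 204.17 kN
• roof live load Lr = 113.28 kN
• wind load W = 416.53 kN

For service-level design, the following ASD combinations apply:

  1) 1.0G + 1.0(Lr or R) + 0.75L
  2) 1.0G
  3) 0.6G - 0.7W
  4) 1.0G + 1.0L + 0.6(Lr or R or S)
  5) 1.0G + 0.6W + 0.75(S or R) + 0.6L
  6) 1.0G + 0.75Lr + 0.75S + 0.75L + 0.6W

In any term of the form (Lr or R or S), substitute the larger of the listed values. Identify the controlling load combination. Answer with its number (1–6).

(Lr or R) → Lr = 113.28 kN; (Lr or R or S) → S = 204.17 kN; (S or R) → S = 204.17 kN.
1) 1.0(527.57) + 1.0(113.28) + 0.75(78.82) = 527.57 + 113.28 + 59.12 = 699.97
2) 1.0(527.57) = 527.57
3) 0.6(527.57) - 0.7(416.53) = 316.54 - 291.57 = 24.97
4) 1.0(527.57) + 1.0(78.82) + 0.6(204.17) = 527.57 + 78.82 + 122.50 = 728.89
5) 1.0(527.57) + 0.6(416.53) + 0.75(204.17) + 0.6(78.82) = 527.57 + 249.92 + 153.13 + 47.29 = 977.91
6) 1.0(527.57) + 0.75(113.28) + 0.75(204.17) + 0.75(78.82) + 0.6(416.53) = 1074.69
The largest value is 1074.69 kN from combination 6.

Combination 6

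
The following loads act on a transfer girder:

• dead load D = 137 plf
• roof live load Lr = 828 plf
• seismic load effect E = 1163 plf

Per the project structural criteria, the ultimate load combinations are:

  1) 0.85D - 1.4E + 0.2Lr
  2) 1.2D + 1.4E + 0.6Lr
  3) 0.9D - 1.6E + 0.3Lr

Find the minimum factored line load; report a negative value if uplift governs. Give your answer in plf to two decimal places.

1) 0.85(137) - 1.4(1163) + 0.2(828) = -1346.15
2) 1.2(137) + 1.4(1163) + 0.6(828) = 2289.40
3) 0.9(137) - 1.6(1163) + 0.3(828) = -1489.10
Combination 3 gives the minimum: -1489.10 plf.

-1489.10 plf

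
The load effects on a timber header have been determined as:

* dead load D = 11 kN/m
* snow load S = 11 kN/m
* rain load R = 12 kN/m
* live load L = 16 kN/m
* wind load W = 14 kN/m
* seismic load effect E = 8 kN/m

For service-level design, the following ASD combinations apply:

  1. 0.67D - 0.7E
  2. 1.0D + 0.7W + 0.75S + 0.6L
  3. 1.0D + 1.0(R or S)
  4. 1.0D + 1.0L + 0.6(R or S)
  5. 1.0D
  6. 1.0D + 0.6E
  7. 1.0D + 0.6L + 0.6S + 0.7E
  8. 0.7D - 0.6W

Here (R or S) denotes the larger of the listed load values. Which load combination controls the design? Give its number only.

Combination 2

(R or S) → R = 12 kN/m.
1. 0.67(11) - 0.7(8) = 7.4 - 5.6 = 1.8
2. 1.0(11) + 0.7(14) + 0.75(11) + 0.6(16) = 11.0 + 9.8 + 8.3 + 9.6 = 38.7
3. 1.0(11) + 1.0(12) = 11.0 + 12.0 = 23.0
4. 1.0(11) + 1.0(16) + 0.6(12) = 11.0 + 16.0 + 7.2 = 34.2
5. 1.0(11) = 11.0
6. 1.0(11) + 0.6(8) = 11.0 + 4.8 = 15.8
7. 1.0(11) + 0.6(16) + 0.6(11) + 0.7(8) = 11.0 + 9.6 + 6.6 + 5.6 = 32.8
8. 0.7(11) - 0.6(14) = 7.7 - 8.4 = -0.7
The largest value is 38.7 kN/m from combination 2.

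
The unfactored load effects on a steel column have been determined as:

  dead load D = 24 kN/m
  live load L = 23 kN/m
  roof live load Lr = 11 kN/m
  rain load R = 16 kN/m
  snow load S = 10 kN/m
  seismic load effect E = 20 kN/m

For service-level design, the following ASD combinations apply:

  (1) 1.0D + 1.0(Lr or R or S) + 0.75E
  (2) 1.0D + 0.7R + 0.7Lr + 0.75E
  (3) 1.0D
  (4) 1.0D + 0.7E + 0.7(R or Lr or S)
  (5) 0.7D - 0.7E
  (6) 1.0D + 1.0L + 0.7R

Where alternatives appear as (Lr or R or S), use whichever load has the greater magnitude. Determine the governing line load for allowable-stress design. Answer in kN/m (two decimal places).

(Lr or R or S) → R = 16 kN/m; (R or Lr or S) → R = 16 kN/m.
(1) 1.0(24) + 1.0(16) + 0.75(20) = 24.00 + 16.00 + 15.00 = 55.00
(2) 1.0(24) + 0.7(16) + 0.7(11) + 0.75(20) = 24.00 + 11.20 + 7.70 + 15.00 = 57.90
(3) 1.0(24) = 24.00
(4) 1.0(24) + 0.7(20) + 0.7(16) = 24.00 + 14.00 + 11.20 = 49.20
(5) 0.7(24) - 0.7(20) = 16.80 - 14.00 = 2.80
(6) 1.0(24) + 1.0(23) + 0.7(16) = 24.00 + 23.00 + 11.20 = 58.20
Maximum is from combination 6.

58.20 kN/m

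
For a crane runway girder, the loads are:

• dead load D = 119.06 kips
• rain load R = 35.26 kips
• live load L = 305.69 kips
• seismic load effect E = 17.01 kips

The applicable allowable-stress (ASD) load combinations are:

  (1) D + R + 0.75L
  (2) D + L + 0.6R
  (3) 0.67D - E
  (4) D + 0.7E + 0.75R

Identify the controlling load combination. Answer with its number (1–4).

(1) 1.0(119.06) + 1.0(35.26) + 0.75(305.69) = 119.06 + 35.26 + 229.27 = 383.59
(2) 1.0(119.06) + 1.0(305.69) + 0.6(35.26) = 119.06 + 305.69 + 21.16 = 445.91
(3) 0.67(119.06) - 1.0(17.01) = 79.77 - 17.01 = 62.76
(4) 1.0(119.06) + 0.7(17.01) + 0.75(35.26) = 157.41
The largest value is 445.91 kips from combination 2.

Combination 2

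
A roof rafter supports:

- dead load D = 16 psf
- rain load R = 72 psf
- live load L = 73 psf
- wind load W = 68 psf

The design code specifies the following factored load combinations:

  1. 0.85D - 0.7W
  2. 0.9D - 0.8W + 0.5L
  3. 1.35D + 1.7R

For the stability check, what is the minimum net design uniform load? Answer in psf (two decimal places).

-34.00 psf

1. 0.85(16) - 0.7(68) = 13.60 - 47.60 = -34.00
2. 0.9(16) - 0.8(68) + 0.5(73) = 14.40 - 54.40 + 36.50 = -3.50
3. 1.35(16) + 1.7(72) = 21.60 + 122.40 = 144.00
Combination 1 gives the minimum: -34.00 psf.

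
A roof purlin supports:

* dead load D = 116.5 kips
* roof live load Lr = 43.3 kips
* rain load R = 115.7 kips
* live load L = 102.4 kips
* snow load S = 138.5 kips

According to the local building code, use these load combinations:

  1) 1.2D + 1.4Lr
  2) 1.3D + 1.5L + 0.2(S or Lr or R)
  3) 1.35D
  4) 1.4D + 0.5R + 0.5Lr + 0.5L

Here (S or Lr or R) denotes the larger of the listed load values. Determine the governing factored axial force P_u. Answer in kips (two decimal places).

(S or Lr or R) → S = 138.5 kips.
1) 1.2(116.5) + 1.4(43.3) = 139.80 + 60.62 = 200.42
2) 1.3(116.5) + 1.5(102.4) + 0.2(138.5) = 151.45 + 153.60 + 27.70 = 332.75
3) 1.35(116.5) = 157.28
4) 1.4(116.5) + 0.5(115.7) + 0.5(43.3) + 0.5(102.4) = 163.10 + 57.85 + 21.65 + 51.20 = 293.80
Combination 2 governs: P_u = 332.75 kips.

332.75 kips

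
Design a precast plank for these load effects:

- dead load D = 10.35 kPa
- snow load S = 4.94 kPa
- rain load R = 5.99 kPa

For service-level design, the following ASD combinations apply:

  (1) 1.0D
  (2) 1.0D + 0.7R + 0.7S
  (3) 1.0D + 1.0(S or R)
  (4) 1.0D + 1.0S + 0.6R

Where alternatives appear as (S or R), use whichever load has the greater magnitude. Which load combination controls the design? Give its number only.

Combination 4

(S or R) → R = 5.99 kPa.
(1) 1.0(10.35) = 10.35
(2) 1.0(10.35) + 0.7(5.99) + 0.7(4.94) = 18.00
(3) 1.0(10.35) + 1.0(5.99) = 16.34
(4) 1.0(10.35) + 1.0(4.94) + 0.6(5.99) = 18.88
The largest value is 18.88 kPa from combination 4.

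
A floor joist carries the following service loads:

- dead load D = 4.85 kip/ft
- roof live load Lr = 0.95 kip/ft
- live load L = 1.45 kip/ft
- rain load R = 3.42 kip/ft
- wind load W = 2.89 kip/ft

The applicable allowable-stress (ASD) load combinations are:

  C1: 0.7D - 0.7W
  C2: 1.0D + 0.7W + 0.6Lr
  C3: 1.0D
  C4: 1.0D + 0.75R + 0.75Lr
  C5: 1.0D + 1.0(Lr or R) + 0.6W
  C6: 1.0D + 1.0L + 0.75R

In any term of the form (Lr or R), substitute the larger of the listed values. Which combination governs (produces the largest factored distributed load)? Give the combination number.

Combination 5

(Lr or R) → R = 3.42 kip/ft.
C1: 0.7(4.85) - 0.7(2.89) = 1.37
C2: 1.0(4.85) + 0.7(2.89) + 0.6(0.95) = 4.85 + 2.02 + 0.57 = 7.44
C3: 1.0(4.85) = 4.85
C4: 1.0(4.85) + 0.75(3.42) + 0.75(0.95) = 4.85 + 2.57 + 0.71 = 8.13
C5: 1.0(4.85) + 1.0(3.42) + 0.6(2.89) = 4.85 + 3.42 + 1.73 = 10.00
C6: 1.0(4.85) + 1.0(1.45) + 0.75(3.42) = 4.85 + 1.45 + 2.57 = 8.87
The largest value is 10.00 kip/ft from combination 5.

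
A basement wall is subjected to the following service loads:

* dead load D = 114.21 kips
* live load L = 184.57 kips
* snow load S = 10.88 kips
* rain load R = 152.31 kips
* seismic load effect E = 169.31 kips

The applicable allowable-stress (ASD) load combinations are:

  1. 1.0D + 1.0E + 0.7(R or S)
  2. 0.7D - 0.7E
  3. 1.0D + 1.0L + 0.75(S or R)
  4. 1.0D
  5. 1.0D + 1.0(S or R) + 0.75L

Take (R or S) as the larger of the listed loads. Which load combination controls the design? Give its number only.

Combination 3

(R or S) → R = 152.31 kips; (S or R) → R = 152.31 kips.
1. 1.0(114.21) + 1.0(169.31) + 0.7(152.31) = 390.14
2. 0.7(114.21) - 0.7(169.31) = -38.57
3. 1.0(114.21) + 1.0(184.57) + 0.75(152.31) = 413.01
4. 1.0(114.21) = 114.21
5. 1.0(114.21) + 1.0(152.31) + 0.75(184.57) = 404.95
The largest value is 413.01 kips from combination 3.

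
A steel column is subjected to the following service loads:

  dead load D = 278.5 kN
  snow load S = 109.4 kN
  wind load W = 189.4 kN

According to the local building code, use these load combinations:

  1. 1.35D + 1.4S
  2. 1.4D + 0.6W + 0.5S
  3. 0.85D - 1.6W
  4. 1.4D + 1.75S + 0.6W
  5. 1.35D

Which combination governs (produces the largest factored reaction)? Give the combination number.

Combination 4

1. 1.35(278.5) + 1.4(109.4) = 529.1
2. 1.4(278.5) + 0.6(189.4) + 0.5(109.4) = 558.2
3. 0.85(278.5) - 1.6(189.4) = -66.3
4. 1.4(278.5) + 1.75(109.4) + 0.6(189.4) = 695.0
5. 1.35(278.5) = 376.0
The largest value is 695.0 kN from combination 4.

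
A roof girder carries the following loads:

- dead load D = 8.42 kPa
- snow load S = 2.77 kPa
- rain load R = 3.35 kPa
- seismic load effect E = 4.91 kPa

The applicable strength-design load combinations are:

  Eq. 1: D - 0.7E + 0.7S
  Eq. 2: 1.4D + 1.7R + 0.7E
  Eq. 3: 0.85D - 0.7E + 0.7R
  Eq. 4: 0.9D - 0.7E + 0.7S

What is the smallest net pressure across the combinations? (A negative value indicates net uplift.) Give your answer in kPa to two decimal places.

6.07 kPa

Eq. 1: 1.0(8.42) - 0.7(4.91) + 0.7(2.77) = 6.92
Eq. 2: 1.4(8.42) + 1.7(3.35) + 0.7(4.91) = 20.92
Eq. 3: 0.85(8.42) - 0.7(4.91) + 0.7(3.35) = 6.07
Eq. 4: 0.9(8.42) - 0.7(4.91) + 0.7(2.77) = 6.08
Combination 3 gives the minimum: 6.07 kPa.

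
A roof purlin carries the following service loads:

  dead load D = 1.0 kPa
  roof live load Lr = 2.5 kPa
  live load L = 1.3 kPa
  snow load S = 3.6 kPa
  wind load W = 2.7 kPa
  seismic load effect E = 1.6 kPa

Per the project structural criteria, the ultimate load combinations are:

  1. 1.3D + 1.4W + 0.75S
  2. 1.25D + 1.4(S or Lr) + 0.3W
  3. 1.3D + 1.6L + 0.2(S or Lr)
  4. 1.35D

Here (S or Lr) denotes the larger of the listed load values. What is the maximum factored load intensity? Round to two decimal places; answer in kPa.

(S or Lr) → S = 3.6 kPa.
1. 1.3(1.0) + 1.4(2.7) + 0.75(3.6) = 1.30 + 3.78 + 2.70 = 7.78
2. 1.25(1.0) + 1.4(3.6) + 0.3(2.7) = 1.25 + 5.04 + 0.81 = 7.10
3. 1.3(1.0) + 1.6(1.3) + 0.2(3.6) = 1.30 + 2.08 + 0.72 = 4.10
4. 1.35(1.0) = 1.35
The controlling combination is 1, giving 7.78 kPa.

7.78 kPa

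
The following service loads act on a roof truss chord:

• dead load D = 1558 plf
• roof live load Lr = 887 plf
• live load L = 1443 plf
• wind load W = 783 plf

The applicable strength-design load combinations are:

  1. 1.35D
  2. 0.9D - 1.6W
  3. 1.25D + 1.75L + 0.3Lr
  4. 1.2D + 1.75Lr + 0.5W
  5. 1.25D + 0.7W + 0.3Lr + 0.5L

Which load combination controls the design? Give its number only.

Combination 3

1. 1.35(1558) = 2103.30
2. 0.9(1558) - 1.6(783) = 1402.20 - 1252.80 = 149.40
3. 1.25(1558) + 1.75(1443) + 0.3(887) = 1947.50 + 2525.25 + 266.10 = 4738.85
4. 1.2(1558) + 1.75(887) + 0.5(783) = 1869.60 + 1552.25 + 391.50 = 3813.35
5. 1.25(1558) + 0.7(783) + 0.3(887) + 0.5(1443) = 1947.50 + 548.10 + 266.10 + 721.50 = 3483.20
The largest value is 4738.85 plf from combination 3.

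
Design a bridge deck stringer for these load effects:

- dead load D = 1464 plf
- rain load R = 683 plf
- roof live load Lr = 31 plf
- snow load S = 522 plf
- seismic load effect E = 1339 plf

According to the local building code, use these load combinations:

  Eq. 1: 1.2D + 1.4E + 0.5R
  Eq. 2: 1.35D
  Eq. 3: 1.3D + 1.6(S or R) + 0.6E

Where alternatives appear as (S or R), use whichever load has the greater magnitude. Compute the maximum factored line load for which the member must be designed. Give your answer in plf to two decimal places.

(S or R) → R = 683 plf.
Eq. 1: 1.2(1464) + 1.4(1339) + 0.5(683) = 1756.80 + 1874.60 + 341.50 = 3972.90
Eq. 2: 1.35(1464) = 1976.40
Eq. 3: 1.3(1464) + 1.6(683) + 0.6(1339) = 1903.20 + 1092.80 + 803.40 = 3799.40
The controlling combination is 1, giving 3972.90 plf.

3972.90 plf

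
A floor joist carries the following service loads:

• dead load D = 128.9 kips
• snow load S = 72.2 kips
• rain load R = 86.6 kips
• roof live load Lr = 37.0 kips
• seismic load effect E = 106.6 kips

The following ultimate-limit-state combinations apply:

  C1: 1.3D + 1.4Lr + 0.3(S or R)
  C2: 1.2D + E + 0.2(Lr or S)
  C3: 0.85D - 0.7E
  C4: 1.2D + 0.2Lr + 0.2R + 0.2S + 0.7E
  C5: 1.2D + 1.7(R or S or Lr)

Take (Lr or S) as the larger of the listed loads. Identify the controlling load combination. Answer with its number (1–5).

Combination 5

(S or R) → R = 86.6 kips; (Lr or S) → S = 72.2 kips; (R or S or Lr) → R = 86.6 kips.
C1: 1.3(128.9) + 1.4(37.0) + 0.3(86.6) = 167.6 + 51.8 + 26.0 = 245.4
C2: 1.2(128.9) + 1.0(106.6) + 0.2(72.2) = 154.7 + 106.6 + 14.4 = 275.7
C3: 0.85(128.9) - 0.7(106.6) = 34.9
C4: 1.2(128.9) + 0.2(37.0) + 0.2(86.6) + 0.2(72.2) + 0.7(106.6) = 268.5
C5: 1.2(128.9) + 1.7(86.6) = 154.7 + 147.2 = 301.9
The largest value is 301.9 kips from combination 5.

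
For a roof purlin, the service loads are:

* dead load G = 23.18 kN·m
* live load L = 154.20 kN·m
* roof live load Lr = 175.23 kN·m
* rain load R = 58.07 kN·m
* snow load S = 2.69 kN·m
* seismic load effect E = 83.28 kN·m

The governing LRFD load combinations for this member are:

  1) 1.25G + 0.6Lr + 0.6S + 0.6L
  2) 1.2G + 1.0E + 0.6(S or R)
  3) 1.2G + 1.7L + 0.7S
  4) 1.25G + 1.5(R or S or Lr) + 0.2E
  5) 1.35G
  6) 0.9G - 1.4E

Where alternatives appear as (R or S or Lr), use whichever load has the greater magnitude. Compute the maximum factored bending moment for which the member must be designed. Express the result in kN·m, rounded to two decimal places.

308.48 kN·m

(S or R) → R = 58.07 kN·m; (R or S or Lr) → Lr = 175.23 kN·m.
1) 1.25(23.18) + 0.6(175.23) + 0.6(2.69) + 0.6(154.20) = 28.98 + 105.14 + 1.61 + 92.52 = 228.25
2) 1.2(23.18) + 1.0(83.28) + 0.6(58.07) = 27.82 + 83.28 + 34.84 = 145.94
3) 1.2(23.18) + 1.7(154.20) + 0.7(2.69) = 27.82 + 262.14 + 1.88 = 291.84
4) 1.25(23.18) + 1.5(175.23) + 0.2(83.28) = 308.48
5) 1.35(23.18) = 31.29
6) 0.9(23.18) - 1.4(83.28) = 20.86 - 116.59 = -95.73
The controlling combination is 4, giving 308.48 kN·m.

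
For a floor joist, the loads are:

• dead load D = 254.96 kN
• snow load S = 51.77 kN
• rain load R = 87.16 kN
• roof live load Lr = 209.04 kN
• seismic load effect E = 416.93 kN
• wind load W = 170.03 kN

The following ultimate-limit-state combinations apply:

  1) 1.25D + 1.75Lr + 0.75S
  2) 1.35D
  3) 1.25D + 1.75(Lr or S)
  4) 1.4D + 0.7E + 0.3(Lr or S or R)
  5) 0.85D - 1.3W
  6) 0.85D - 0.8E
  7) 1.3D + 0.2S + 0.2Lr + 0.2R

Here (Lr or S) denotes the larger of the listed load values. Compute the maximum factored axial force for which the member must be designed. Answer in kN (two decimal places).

723.35 kN

(Lr or S) → Lr = 209.04 kN; (Lr or S or R) → Lr = 209.04 kN.
1) 1.25(254.96) + 1.75(209.04) + 0.75(51.77) = 318.70 + 365.82 + 38.83 = 723.35
2) 1.35(254.96) = 344.20
3) 1.25(254.96) + 1.75(209.04) = 318.70 + 365.82 = 684.52
4) 1.4(254.96) + 0.7(416.93) + 0.3(209.04) = 711.51
5) 0.85(254.96) - 1.3(170.03) = 216.72 - 221.04 = -4.32
6) 0.85(254.96) - 0.8(416.93) = -116.83
7) 1.3(254.96) + 0.2(51.77) + 0.2(209.04) + 0.2(87.16) = 331.45 + 10.35 + 41.81 + 17.43 = 401.04
Maximum is from combination 1.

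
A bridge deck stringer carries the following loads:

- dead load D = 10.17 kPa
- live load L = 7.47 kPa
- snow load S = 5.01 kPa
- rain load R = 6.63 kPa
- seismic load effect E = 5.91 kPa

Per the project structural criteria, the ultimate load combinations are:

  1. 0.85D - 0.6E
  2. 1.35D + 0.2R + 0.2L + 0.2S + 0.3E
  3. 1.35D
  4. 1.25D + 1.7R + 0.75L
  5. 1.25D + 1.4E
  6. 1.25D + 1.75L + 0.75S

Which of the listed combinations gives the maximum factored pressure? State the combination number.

Combination 4

1. 0.85(10.17) - 0.6(5.91) = 5.10
2. 1.35(10.17) + 0.2(6.63) + 0.2(7.47) + 0.2(5.01) + 0.3(5.91) = 13.73 + 1.33 + 1.49 + 1.00 + 1.77 = 19.32
3. 1.35(10.17) = 13.73
4. 1.25(10.17) + 1.7(6.63) + 0.75(7.47) = 29.59
5. 1.25(10.17) + 1.4(5.91) = 20.99
6. 1.25(10.17) + 1.75(7.47) + 0.75(5.01) = 12.71 + 13.07 + 3.76 = 29.54
The largest value is 29.59 kPa from combination 4.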